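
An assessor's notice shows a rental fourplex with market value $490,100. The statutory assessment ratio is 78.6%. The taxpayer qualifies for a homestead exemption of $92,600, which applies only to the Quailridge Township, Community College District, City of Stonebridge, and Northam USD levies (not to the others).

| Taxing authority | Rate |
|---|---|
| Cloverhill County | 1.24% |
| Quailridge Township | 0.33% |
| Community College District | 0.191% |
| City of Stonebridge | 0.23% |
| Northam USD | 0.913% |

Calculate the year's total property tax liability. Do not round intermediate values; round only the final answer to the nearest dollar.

$9,646

Assessed value = $490,100 × 0.786 = $385,218.6
Cloverhill County: $385,218.6 × 0.0124 = $4,776.71064
Quailridge Township: ($385,218.6 − $92,600) × 0.0033 = $292,618.6 × 0.0033 = $965.64138
Community College District: ($385,218.6 − $92,600) × 0.00191 = $292,618.6 × 0.00191 = $558.901526
City of Stonebridge: ($385,218.6 − $92,600) × 0.0023 = $292,618.6 × 0.0023 = $673.02278
Northam USD: ($385,218.6 − $92,600) × 0.00913 = $292,618.6 × 0.00913 = $2,671.607818
Total = $9,645.884144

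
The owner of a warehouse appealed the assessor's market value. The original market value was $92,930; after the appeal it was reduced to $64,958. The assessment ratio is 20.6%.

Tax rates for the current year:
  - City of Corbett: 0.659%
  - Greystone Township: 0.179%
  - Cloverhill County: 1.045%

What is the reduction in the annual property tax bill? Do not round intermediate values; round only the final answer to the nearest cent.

Old assessed value = $92,930 × 0.206 = $19,143.58
New assessed value = $64,958 × 0.206 = $13,381.348
Combined rate = 0.00659 + 0.00179 + 0.01045 = 0.01883
Old tax = $19,143.58 × 0.01883 = $360.4736114
New tax = $13,381.348 × 0.01883 = $251.97078284
Reduction = $360.4736114 − $251.97078284 = $108.50282856

$108.50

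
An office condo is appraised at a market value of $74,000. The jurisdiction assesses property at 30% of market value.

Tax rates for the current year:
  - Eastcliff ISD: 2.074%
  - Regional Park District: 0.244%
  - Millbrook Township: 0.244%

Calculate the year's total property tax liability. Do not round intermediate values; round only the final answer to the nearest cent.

$568.76

Assessed value = $74,000 × 0.3 = $22,200
Eastcliff ISD: $22,200 × 0.02074 = $460.428
Regional Park District: $22,200 × 0.00244 = $54.168
Millbrook Township: $22,200 × 0.00244 = $54.168
Total = $460.428 + $54.168 + $54.168 = $568.764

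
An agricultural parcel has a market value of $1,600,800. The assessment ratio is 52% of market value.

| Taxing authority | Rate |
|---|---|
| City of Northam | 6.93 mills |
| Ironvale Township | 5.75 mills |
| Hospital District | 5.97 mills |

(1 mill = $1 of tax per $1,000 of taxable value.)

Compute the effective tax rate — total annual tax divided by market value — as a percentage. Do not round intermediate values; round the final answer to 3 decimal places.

Assessed value = $1,600,800 × 0.52 = $832,416
City of Northam: $832,416 × 0.00693 = $5,768.64288
Ironvale Township: $832,416 × 0.00575 = $4,786.392
Hospital District: $832,416 × 0.00597 = $4,969.52352
Total tax = $15,524.5584
Effective rate = $15,524.5584 ÷ $1,600,800 = 0.970% of market value

0.970%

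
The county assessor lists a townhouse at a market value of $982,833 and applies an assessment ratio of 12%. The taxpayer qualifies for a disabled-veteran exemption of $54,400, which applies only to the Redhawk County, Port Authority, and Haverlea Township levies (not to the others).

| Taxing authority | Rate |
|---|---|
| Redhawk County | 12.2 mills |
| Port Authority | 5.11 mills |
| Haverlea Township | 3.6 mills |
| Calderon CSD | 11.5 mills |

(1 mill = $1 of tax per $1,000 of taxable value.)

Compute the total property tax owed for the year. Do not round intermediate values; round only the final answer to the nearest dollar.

Assessed value = $982,833 × 0.12 = $117,939.96
Redhawk County: ($117,939.96 − $54,400) × 0.0122 = $63,539.96 × 0.0122 = $775.187512
Port Authority: ($117,939.96 − $54,400) × 0.00511 = $63,539.96 × 0.00511 = $324.6891956
Haverlea Township: ($117,939.96 − $54,400) × 0.0036 = $63,539.96 × 0.0036 = $228.743856
Calderon CSD: $117,939.96 × 0.0115 = $1,356.30954
Total = $2,684.9301036

$2,685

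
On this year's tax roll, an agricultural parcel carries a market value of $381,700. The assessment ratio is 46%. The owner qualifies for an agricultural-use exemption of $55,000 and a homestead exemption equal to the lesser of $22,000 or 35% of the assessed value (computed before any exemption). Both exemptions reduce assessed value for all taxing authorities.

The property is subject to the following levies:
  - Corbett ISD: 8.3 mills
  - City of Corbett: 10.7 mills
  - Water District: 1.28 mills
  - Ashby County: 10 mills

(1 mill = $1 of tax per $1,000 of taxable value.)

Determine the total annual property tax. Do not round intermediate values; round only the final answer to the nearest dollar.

$2,985

Assessed value = $381,700 × 0.46 = $175,582
Homestead exemption = min($22,000, 35% × $175,582) = min($22,000, $61,453.7) = $22,000 (dollar cap binds)
Taxable value = $175,582 − $55,000 − $22,000 = $98,582
Corbett ISD: $98,582 × 0.0083 = $818.2306
City of Corbett: $98,582 × 0.0107 = $1,054.8274
Water District: $98,582 × 0.00128 = $126.18496
Ashby County: $98,582 × 0.01 = $985.82
Total = $2,985.06296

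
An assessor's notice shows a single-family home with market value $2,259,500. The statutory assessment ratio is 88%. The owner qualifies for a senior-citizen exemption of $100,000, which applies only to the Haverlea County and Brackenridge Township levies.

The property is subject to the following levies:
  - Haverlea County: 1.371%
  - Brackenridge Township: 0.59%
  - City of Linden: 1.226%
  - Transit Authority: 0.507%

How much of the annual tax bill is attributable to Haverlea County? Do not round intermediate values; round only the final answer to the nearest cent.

Assessed value = $2,259,500 × 0.88 = $1,988,360
Haverlea County taxable value = $1,988,360 − $100,000 = $1,888,360
Haverlea County levy = $1,888,360 × 0.01371 = $25,889.4156

$25,889.42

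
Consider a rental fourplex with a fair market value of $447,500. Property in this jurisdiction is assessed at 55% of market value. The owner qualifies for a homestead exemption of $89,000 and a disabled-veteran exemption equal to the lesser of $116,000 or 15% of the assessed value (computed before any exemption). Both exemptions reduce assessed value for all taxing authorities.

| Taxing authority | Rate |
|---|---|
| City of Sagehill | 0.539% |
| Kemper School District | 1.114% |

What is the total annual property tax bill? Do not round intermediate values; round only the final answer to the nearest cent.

Assessed value = $447,500 × 0.55 = $246,125
Disabled-veteran exemption = min($116,000, 15% × $246,125) = min($116,000, $36,918.75) = $36,918.75 (percentage binds)
Taxable value = $246,125 − $89,000 − $36,918.75 = $120,206.25
City of Sagehill: $120,206.25 × 0.00539 = $647.9116875
Kemper School District: $120,206.25 × 0.01114 = $1,339.097625
Total = $1,987.0093125

$1,987.01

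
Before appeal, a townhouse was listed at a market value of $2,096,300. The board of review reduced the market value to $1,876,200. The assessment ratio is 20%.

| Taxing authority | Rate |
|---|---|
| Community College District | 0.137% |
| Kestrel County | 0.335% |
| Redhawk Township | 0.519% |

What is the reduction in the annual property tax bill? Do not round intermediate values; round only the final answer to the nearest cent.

$436.24

Old assessed value = $2,096,300 × 0.2 = $419,260
New assessed value = $1,876,200 × 0.2 = $375,240
Combined rate = 0.00137 + 0.00335 + 0.00519 = 0.00991
Old tax = $419,260 × 0.00991 = $4,154.8666
New tax = $375,240 × 0.00991 = $3,718.6284
Reduction = $4,154.8666 − $3,718.6284 = $436.2382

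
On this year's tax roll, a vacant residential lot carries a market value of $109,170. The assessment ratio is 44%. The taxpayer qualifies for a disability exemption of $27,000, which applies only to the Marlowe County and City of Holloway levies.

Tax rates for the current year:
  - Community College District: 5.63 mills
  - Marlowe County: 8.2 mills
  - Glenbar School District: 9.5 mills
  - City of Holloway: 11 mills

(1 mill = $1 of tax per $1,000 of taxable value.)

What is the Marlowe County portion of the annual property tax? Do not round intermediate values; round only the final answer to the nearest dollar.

$172

Assessed value = $109,170 × 0.44 = $48,034.8
Marlowe County taxable value = $48,034.8 − $27,000 = $21,034.8
Marlowe County levy = $21,034.8 × 0.0082 = $172.48536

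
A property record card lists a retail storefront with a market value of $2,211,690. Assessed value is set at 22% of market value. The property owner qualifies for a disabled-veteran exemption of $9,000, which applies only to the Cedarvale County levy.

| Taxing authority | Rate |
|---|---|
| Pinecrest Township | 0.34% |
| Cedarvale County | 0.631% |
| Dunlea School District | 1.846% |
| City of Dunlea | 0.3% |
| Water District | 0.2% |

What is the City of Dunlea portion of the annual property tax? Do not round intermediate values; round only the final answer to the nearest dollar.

Assessed value = $2,211,690 × 0.22 = $486,571.8
City of Dunlea taxable value = $486,571.8 (exemption does not apply)
City of Dunlea levy = $486,571.8 × 0.003 = $1,459.7154

$1,460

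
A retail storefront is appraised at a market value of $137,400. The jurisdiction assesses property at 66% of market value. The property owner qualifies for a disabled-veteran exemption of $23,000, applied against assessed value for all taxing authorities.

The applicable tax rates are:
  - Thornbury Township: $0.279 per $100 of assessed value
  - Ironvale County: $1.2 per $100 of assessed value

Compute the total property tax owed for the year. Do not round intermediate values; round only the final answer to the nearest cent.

$1,001.05

Assessed value = $137,400 × 0.66 = $90,684
Taxable value = $90,684 − $23,000 = $67,684
Thornbury Township: $67,684 × 0.00279 = $188.83836
Ironvale County: $67,684 × 0.012 = $812.208
Total = $188.83836 + $812.208 = $1,001.04636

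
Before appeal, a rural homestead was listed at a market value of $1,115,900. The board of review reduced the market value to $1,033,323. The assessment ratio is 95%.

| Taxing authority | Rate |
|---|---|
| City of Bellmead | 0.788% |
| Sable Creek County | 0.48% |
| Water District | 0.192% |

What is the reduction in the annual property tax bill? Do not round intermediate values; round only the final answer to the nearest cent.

$1,145.34

Old assessed value = $1,115,900 × 0.95 = $1,060,105
New assessed value = $1,033,323 × 0.95 = $981,656.85
Combined rate = 0.00788 + 0.0048 + 0.00192 = 0.0146
Old tax = $1,060,105 × 0.0146 = $15,477.533
New tax = $981,656.85 × 0.0146 = $14,332.19001
Reduction = $15,477.533 − $14,332.19001 = $1,145.34299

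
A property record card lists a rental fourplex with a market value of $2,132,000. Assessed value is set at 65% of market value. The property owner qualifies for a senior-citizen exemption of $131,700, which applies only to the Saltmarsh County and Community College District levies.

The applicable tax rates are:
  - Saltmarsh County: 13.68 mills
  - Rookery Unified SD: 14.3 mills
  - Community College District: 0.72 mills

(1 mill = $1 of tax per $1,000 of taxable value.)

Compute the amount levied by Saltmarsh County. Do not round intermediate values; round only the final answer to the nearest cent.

$17,156.09

Assessed value = $2,132,000 × 0.65 = $1,385,800
Saltmarsh County taxable value = $1,385,800 − $131,700 = $1,254,100
Saltmarsh County levy = $1,254,100 × 0.01368 = $17,156.088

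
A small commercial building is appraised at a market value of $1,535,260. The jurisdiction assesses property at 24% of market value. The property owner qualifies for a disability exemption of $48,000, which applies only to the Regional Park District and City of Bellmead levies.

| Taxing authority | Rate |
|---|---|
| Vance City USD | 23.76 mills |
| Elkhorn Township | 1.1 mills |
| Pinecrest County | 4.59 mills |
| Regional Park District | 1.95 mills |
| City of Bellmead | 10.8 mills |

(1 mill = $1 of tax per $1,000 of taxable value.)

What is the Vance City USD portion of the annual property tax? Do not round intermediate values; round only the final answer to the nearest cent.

Assessed value = $1,535,260 × 0.24 = $368,462.4
Vance City USD taxable value = $368,462.4 (exemption does not apply)
Vance City USD levy = $368,462.4 × 0.02376 = $8,754.666624

$8,754.67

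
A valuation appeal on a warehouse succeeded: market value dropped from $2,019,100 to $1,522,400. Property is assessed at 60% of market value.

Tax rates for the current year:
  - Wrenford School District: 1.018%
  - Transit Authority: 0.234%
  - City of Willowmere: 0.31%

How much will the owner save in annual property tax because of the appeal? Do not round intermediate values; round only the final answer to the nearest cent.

$4,655.07

Old assessed value = $2,019,100 × 0.6 = $1,211,460
New assessed value = $1,522,400 × 0.6 = $913,440
Combined rate = 0.01018 + 0.00234 + 0.0031 = 0.01562
Old tax = $1,211,460 × 0.01562 = $18,923.0052
New tax = $913,440 × 0.01562 = $14,267.9328
Reduction = $18,923.0052 − $14,267.9328 = $4,655.0724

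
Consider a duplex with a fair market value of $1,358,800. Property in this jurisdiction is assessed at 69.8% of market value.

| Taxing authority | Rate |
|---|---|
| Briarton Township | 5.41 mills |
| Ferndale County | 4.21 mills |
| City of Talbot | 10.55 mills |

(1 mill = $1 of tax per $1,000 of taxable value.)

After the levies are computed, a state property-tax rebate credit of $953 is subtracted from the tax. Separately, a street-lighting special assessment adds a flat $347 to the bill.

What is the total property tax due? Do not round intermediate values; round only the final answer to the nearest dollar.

Assessed value = $1,358,800 × 0.698 = $948,442.4
Briarton Township: $948,442.4 × 0.00541 = $5,131.073384
Ferndale County: $948,442.4 × 0.00421 = $3,992.942504
City of Talbot: $948,442.4 × 0.01055 = $10,006.06732
Levies subtotal = $19,130.083208
After credit = $19,130.083208 − $953 = $18,177.083208
Total = $18,177.083208 + $347 = $18,524.083208

$18,524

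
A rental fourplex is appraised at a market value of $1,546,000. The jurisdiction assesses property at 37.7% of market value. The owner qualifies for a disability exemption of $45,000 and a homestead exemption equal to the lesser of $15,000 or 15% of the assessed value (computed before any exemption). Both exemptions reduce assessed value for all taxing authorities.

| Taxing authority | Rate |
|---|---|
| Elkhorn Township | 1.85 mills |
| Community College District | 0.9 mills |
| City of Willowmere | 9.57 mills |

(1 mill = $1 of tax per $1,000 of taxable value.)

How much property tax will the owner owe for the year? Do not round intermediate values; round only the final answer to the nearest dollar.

$6,441

Assessed value = $1,546,000 × 0.377 = $582,842
Homestead exemption = min($15,000, 15% × $582,842) = min($15,000, $87,426.3) = $15,000 (dollar cap binds)
Taxable value = $582,842 − $45,000 − $15,000 = $522,842
Elkhorn Township: $522,842 × 0.00185 = $967.2577
Community College District: $522,842 × 0.0009 = $470.5578
City of Willowmere: $522,842 × 0.00957 = $5,003.59794
Total = $6,441.41344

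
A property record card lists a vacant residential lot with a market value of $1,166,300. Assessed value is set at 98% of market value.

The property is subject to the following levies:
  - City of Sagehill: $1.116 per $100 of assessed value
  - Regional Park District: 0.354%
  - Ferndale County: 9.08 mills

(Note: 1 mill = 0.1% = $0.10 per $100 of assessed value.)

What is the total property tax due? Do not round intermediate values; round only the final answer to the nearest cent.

$27,179.92

Assessed value = $1,166,300 × 0.98 = $1,142,974
City of Sagehill: $1,142,974 × 0.01116 = $12,755.58984
Regional Park District: $1,142,974 × 0.00354 = $4,046.12796
Ferndale County: $1,142,974 × 0.00908 = $10,378.20392
Total = $27,179.92172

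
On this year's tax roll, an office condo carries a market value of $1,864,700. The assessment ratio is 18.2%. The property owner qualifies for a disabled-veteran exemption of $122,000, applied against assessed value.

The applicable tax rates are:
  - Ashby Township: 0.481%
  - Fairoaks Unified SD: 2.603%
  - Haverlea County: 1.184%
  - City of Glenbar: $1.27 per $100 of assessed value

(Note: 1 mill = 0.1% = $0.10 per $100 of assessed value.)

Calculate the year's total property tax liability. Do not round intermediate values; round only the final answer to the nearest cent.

$12,038.25

Assessed value = $1,864,700 × 0.182 = $339,375.4
Taxable value = $339,375.4 − $122,000 = $217,375.4
Ashby Township: $217,375.4 × 0.00481 = $1,045.575674
Fairoaks Unified SD: $217,375.4 × 0.02603 = $5,658.281662
Haverlea County: $217,375.4 × 0.01184 = $2,573.724736
City of Glenbar: $217,375.4 × 0.0127 = $2,760.66758
Total = $12,038.249652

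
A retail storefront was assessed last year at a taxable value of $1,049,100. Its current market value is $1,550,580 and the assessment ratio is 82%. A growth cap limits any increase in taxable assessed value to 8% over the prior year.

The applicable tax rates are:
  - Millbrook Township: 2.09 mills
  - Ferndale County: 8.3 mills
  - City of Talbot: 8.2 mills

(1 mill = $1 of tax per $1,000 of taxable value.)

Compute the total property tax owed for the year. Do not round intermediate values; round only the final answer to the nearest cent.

Uncapped assessed value = $1,550,580 × 0.82 = $1,271,475.6
Cap limit = $1,049,100 × 1.08 = $1,133,028
Taxable assessed value = min($1,271,475.6, $1,133,028) = $1,133,028 (cap binds)
Millbrook Township: $1,133,028 × 0.00209 = $2,368.02852
Ferndale County: $1,133,028 × 0.0083 = $9,404.1324
City of Talbot: $1,133,028 × 0.0082 = $9,290.8296
Total = $21,062.99052

$21,062.99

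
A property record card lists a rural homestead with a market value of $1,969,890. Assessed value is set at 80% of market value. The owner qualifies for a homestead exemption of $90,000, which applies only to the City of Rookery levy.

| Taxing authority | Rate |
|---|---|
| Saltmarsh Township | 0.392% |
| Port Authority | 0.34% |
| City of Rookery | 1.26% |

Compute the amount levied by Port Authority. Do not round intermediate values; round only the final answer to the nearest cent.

$5,358.10

Assessed value = $1,969,890 × 0.8 = $1,575,912
Port Authority taxable value = $1,575,912 (exemption does not apply)
Port Authority levy = $1,575,912 × 0.0034 = $5,358.1008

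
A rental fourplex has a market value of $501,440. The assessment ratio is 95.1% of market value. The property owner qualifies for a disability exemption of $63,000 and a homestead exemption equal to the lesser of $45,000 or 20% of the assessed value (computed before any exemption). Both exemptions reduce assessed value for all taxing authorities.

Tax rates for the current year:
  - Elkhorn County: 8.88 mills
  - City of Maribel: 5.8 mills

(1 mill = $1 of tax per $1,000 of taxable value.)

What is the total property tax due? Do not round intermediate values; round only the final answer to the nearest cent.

$5,415.00

Assessed value = $501,440 × 0.951 = $476,869.44
Homestead exemption = min($45,000, 20% × $476,869.44) = min($45,000, $95,373.888) = $45,000 (dollar cap binds)
Taxable value = $476,869.44 − $63,000 − $45,000 = $368,869.44
Elkhorn County: $368,869.44 × 0.00888 = $3,275.5606272
City of Maribel: $368,869.44 × 0.0058 = $2,139.442752
Total = $5,415.0033792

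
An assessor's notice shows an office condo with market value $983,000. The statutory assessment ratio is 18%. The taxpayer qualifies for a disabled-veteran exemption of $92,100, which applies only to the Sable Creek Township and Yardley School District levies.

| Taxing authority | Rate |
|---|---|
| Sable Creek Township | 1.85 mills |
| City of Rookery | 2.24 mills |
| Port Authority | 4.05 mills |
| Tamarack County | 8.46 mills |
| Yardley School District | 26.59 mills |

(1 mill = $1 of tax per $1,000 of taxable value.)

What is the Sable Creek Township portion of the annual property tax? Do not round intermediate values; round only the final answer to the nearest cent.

Assessed value = $983,000 × 0.18 = $176,940
Sable Creek Township taxable value = $176,940 − $92,100 = $84,840
Sable Creek Township levy = $84,840 × 0.00185 = $156.954

$156.95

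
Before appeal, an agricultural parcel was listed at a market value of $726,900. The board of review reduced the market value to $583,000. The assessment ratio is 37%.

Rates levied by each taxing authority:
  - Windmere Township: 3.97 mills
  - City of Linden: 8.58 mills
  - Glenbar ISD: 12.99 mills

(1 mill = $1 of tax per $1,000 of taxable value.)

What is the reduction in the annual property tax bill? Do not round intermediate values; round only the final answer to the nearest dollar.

$1,360

Old assessed value = $726,900 × 0.37 = $268,953
New assessed value = $583,000 × 0.37 = $215,710
Combined rate = 0.00397 + 0.00858 + 0.01299 = 0.02554
Old tax = $268,953 × 0.02554 = $6,869.05962
New tax = $215,710 × 0.02554 = $5,509.2334
Reduction = $6,869.05962 − $5,509.2334 = $1,359.82622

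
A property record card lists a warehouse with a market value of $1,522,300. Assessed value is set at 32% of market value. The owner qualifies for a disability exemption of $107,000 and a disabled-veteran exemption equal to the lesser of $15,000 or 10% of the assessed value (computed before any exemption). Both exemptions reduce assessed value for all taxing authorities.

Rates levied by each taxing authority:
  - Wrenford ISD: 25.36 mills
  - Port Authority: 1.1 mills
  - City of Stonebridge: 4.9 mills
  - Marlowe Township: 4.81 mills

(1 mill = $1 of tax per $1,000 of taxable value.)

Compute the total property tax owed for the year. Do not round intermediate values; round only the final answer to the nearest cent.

$13,206.97

Assessed value = $1,522,300 × 0.32 = $487,136
Disabled-veteran exemption = min($15,000, 10% × $487,136) = min($15,000, $48,713.6) = $15,000 (dollar cap binds)
Taxable value = $487,136 − $107,000 − $15,000 = $365,136
Wrenford ISD: $365,136 × 0.02536 = $9,259.84896
Port Authority: $365,136 × 0.0011 = $401.6496
City of Stonebridge: $365,136 × 0.0049 = $1,789.1664
Marlowe Township: $365,136 × 0.00481 = $1,756.30416
Total = $13,206.96912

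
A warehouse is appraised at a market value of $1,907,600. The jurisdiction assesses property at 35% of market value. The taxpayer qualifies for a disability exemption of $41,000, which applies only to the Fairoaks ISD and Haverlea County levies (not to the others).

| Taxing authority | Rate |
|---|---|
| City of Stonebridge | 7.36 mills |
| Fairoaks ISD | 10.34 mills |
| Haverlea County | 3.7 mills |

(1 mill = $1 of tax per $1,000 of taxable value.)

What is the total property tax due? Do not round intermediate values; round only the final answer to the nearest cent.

Assessed value = $1,907,600 × 0.35 = $667,660
City of Stonebridge: $667,660 × 0.00736 = $4,913.9776
Fairoaks ISD: ($667,660 − $41,000) × 0.01034 = $626,660 × 0.01034 = $6,479.6644
Haverlea County: ($667,660 − $41,000) × 0.0037 = $626,660 × 0.0037 = $2,318.642
Total = $13,712.284

$13,712.28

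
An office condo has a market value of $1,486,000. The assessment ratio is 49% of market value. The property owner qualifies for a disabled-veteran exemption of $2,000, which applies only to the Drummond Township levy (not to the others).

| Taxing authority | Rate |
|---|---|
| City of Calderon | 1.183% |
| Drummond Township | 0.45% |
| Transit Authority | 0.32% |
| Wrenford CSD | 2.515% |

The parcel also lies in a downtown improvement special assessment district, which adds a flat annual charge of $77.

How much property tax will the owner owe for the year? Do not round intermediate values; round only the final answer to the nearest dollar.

Assessed value = $1,486,000 × 0.49 = $728,140
City of Calderon: $728,140 × 0.01183 = $8,613.8962
Drummond Township: ($728,140 − $2,000) × 0.0045 = $726,140 × 0.0045 = $3,267.63
Transit Authority: $728,140 × 0.0032 = $2,330.048
Wrenford CSD: $728,140 × 0.02515 = $18,312.721
Levies subtotal = $32,524.2952
Total = $32,524.2952 + $77 = $32,601.2952

$32,601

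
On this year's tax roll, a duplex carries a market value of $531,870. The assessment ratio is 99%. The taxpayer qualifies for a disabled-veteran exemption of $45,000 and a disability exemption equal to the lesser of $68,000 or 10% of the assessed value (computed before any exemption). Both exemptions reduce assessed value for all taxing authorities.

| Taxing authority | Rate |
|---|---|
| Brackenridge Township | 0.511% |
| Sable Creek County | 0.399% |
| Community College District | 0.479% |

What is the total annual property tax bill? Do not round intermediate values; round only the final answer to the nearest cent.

Assessed value = $531,870 × 0.99 = $526,551.3
Disability exemption = min($68,000, 10% × $526,551.3) = min($68,000, $52,655.13) = $52,655.13 (percentage binds)
Taxable value = $526,551.3 − $45,000 − $52,655.13 = $428,896.17
Brackenridge Township: $428,896.17 × 0.00511 = $2,191.6594287
Sable Creek County: $428,896.17 × 0.00399 = $1,711.2957183
Community College District: $428,896.17 × 0.00479 = $2,054.4126543
Total = $5,957.3678013

$5,957.37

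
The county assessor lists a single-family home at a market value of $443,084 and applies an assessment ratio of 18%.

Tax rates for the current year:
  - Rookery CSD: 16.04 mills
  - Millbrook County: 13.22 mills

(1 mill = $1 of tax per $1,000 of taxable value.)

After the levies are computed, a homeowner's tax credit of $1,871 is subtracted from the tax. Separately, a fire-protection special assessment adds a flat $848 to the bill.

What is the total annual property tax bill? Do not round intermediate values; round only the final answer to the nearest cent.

$1,310.63

Assessed value = $443,084 × 0.18 = $79,755.12
Rookery CSD: $79,755.12 × 0.01604 = $1,279.2721248
Millbrook County: $79,755.12 × 0.01322 = $1,054.3626864
Levies subtotal = $2,333.6348112
After credit = $2,333.6348112 − $1,871 = $462.6348112
Total = $462.6348112 + $848 = $1,310.6348112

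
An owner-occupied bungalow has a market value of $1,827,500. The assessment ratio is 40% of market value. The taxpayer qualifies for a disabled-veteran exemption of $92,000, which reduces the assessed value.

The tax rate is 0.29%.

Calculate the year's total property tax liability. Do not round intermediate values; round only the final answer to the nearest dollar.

Assessed value = $1,827,500 × 0.4 = $731,000
Taxable value = $731,000 − $92,000 = $639,000
Tax = $639,000 × 0.0029 = $1,853.1

$1,853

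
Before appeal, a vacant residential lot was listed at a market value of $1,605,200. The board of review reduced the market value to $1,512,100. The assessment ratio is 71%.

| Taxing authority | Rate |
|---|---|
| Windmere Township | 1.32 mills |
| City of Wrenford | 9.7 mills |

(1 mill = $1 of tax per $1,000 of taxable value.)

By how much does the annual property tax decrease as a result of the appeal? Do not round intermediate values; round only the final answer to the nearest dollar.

$728

Old assessed value = $1,605,200 × 0.71 = $1,139,692
New assessed value = $1,512,100 × 0.71 = $1,073,591
Combined rate = 0.00132 + 0.0097 = 0.01102
Old tax = $1,139,692 × 0.01102 = $12,559.40584
New tax = $1,073,591 × 0.01102 = $11,830.97282
Reduction = $12,559.40584 − $11,830.97282 = $728.43302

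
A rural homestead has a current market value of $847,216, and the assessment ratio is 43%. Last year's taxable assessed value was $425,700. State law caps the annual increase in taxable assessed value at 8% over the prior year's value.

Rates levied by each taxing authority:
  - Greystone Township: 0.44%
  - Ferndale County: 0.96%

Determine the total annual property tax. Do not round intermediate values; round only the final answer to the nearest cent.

$5,100.24

Uncapped assessed value = $847,216 × 0.43 = $364,302.88
Cap limit = $425,700 × 1.08 = $459,756
Taxable assessed value = min($364,302.88, $459,756) = $364,302.88 (cap does not bind)
Greystone Township: $364,302.88 × 0.0044 = $1,602.932672
Ferndale County: $364,302.88 × 0.0096 = $3,497.307648
Total = $5,100.24032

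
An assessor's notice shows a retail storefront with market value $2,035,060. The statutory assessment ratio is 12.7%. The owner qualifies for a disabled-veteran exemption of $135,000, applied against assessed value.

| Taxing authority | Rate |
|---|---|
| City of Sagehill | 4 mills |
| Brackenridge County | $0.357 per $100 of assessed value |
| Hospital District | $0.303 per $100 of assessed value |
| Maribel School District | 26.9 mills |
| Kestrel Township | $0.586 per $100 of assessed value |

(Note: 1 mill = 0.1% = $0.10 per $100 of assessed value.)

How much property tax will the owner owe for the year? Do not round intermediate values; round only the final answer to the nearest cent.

Assessed value = $2,035,060 × 0.127 = $258,452.62
Taxable value = $258,452.62 − $135,000 = $123,452.62
City of Sagehill: $123,452.62 × 0.004 = $493.81048
Brackenridge County: $123,452.62 × 0.00357 = $440.7258534
Hospital District: $123,452.62 × 0.00303 = $374.0614386
Maribel School District: $123,452.62 × 0.0269 = $3,320.875478
Kestrel Township: $123,452.62 × 0.00586 = $723.4323532
Total = $5,352.9056032

$5,352.91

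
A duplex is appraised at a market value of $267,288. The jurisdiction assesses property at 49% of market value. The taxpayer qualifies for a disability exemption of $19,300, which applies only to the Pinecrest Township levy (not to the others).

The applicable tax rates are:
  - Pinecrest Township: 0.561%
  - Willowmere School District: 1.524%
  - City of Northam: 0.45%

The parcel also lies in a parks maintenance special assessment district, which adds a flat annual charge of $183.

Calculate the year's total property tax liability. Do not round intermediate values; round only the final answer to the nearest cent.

$3,394.84

Assessed value = $267,288 × 0.49 = $130,971.12
Pinecrest Township: ($130,971.12 − $19,300) × 0.00561 = $111,671.12 × 0.00561 = $626.4749832
Willowmere School District: $130,971.12 × 0.01524 = $1,995.9998688
City of Northam: $130,971.12 × 0.0045 = $589.37004
Levies subtotal = $3,211.844892
Total = $3,211.844892 + $183 = $3,394.844892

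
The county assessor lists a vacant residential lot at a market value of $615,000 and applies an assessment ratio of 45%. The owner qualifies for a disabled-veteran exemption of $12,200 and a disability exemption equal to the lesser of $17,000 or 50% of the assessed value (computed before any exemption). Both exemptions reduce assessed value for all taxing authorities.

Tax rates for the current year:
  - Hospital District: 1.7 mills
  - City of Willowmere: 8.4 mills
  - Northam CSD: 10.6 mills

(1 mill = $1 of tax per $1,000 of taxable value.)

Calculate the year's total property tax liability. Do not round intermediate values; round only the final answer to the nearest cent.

Assessed value = $615,000 × 0.45 = $276,750
Disability exemption = min($17,000, 50% × $276,750) = min($17,000, $138,375) = $17,000 (dollar cap binds)
Taxable value = $276,750 − $12,200 − $17,000 = $247,550
Hospital District: $247,550 × 0.0017 = $420.835
City of Willowmere: $247,550 × 0.0084 = $2,079.42
Northam CSD: $247,550 × 0.0106 = $2,624.03
Total = $5,124.285

$5,124.29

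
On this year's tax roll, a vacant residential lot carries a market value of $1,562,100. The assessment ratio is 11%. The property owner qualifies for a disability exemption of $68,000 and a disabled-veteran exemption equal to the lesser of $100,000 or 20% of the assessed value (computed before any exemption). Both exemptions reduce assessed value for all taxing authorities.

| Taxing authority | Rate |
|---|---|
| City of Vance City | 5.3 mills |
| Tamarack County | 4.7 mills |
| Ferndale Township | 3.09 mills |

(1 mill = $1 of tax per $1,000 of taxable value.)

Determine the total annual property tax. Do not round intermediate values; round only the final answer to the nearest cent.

$909.29

Assessed value = $1,562,100 × 0.11 = $171,831
Disabled-veteran exemption = min($100,000, 20% × $171,831) = min($100,000, $34,366.2) = $34,366.2 (percentage binds)
Taxable value = $171,831 − $68,000 − $34,366.2 = $69,464.8
City of Vance City: $69,464.8 × 0.0053 = $368.16344
Tamarack County: $69,464.8 × 0.0047 = $326.48456
Ferndale Township: $69,464.8 × 0.00309 = $214.646232
Total = $909.294232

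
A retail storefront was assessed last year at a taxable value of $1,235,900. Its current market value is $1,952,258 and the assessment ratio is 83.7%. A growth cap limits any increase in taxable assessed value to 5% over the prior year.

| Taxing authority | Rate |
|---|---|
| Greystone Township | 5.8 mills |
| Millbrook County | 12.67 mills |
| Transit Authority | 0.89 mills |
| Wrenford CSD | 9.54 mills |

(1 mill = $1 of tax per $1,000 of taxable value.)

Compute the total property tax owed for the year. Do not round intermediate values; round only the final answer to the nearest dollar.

Uncapped assessed value = $1,952,258 × 0.837 = $1,634,039.946
Cap limit = $1,235,900 × 1.05 = $1,297,695
Taxable assessed value = min($1,634,039.946, $1,297,695) = $1,297,695 (cap binds)
Greystone Township: $1,297,695 × 0.0058 = $7,526.631
Millbrook County: $1,297,695 × 0.01267 = $16,441.79565
Transit Authority: $1,297,695 × 0.00089 = $1,154.94855
Wrenford CSD: $1,297,695 × 0.00954 = $12,380.0103
Total = $37,503.3855

$37,503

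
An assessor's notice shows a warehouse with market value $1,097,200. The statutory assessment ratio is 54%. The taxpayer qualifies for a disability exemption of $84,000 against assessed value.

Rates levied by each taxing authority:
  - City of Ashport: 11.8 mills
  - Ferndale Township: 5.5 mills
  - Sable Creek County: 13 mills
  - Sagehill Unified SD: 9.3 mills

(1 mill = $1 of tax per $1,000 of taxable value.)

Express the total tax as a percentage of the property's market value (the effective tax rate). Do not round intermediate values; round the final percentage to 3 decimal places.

1.835%

Assessed value = $1,097,200 × 0.54 = $592,488
Taxable value = $592,488 − $84,000 = $508,488
City of Ashport: $508,488 × 0.0118 = $6,000.1584
Ferndale Township: $508,488 × 0.0055 = $2,796.684
Sable Creek County: $508,488 × 0.013 = $6,610.344
Sagehill Unified SD: $508,488 × 0.0093 = $4,728.9384
Total tax = $20,136.1248
Effective rate = $20,136.1248 ÷ $1,097,200 = 1.835% of market value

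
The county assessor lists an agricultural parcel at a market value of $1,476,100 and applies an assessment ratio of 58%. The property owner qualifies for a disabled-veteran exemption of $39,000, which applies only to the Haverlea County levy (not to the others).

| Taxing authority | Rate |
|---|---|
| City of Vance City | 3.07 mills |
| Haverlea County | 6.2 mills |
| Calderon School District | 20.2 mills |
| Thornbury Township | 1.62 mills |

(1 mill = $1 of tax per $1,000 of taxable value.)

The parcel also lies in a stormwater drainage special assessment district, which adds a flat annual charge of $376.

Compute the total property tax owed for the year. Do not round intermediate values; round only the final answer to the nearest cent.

$26,751.53

Assessed value = $1,476,100 × 0.58 = $856,138
City of Vance City: $856,138 × 0.00307 = $2,628.34366
Haverlea County: ($856,138 − $39,000) × 0.0062 = $817,138 × 0.0062 = $5,066.2556
Calderon School District: $856,138 × 0.0202 = $17,293.9876
Thornbury Township: $856,138 × 0.00162 = $1,386.94356
Levies subtotal = $26,375.53042
Total = $26,375.53042 + $376 = $26,751.53042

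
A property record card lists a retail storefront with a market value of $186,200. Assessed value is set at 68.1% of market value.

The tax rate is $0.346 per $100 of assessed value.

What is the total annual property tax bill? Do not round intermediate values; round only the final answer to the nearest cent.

$438.74

Assessed value = $186,200 × 0.681 = $126,802.2
Tax = $126,802.2 × 0.00346 = $438.735612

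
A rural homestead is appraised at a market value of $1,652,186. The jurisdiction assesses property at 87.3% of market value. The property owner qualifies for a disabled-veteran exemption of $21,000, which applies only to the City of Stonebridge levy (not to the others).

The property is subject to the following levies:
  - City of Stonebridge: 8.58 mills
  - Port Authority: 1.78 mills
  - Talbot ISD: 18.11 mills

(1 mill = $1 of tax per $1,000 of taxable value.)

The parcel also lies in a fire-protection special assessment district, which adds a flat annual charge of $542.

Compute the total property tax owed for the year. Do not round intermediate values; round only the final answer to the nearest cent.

Assessed value = $1,652,186 × 0.873 = $1,442,358.378
City of Stonebridge: ($1,442,358.378 − $21,000) × 0.00858 = $1,421,358.378 × 0.00858 = $12,195.25488324
Port Authority: $1,442,358.378 × 0.00178 = $2,567.39791284
Talbot ISD: $1,442,358.378 × 0.01811 = $26,121.11022558
Levies subtotal = $40,883.76302166
Total = $40,883.76302166 + $542 = $41,425.76302166

$41,425.76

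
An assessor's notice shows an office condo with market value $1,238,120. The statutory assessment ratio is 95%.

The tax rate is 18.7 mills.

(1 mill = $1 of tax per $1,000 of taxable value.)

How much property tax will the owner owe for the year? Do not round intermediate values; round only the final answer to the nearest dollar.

Assessed value = $1,238,120 × 0.95 = $1,176,214
Tax = $1,176,214 × 0.0187 = $21,995.2018

$21,995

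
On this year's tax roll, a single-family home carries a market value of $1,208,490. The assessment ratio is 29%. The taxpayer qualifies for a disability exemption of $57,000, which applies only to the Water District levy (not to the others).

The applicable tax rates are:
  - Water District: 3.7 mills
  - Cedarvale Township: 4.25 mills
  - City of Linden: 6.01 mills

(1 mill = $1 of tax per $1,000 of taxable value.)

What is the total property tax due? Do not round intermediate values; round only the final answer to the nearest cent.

Assessed value = $1,208,490 × 0.29 = $350,462.1
Water District: ($350,462.1 − $57,000) × 0.0037 = $293,462.1 × 0.0037 = $1,085.80977
Cedarvale Township: $350,462.1 × 0.00425 = $1,489.463925
City of Linden: $350,462.1 × 0.00601 = $2,106.277221
Total = $4,681.550916

$4,681.55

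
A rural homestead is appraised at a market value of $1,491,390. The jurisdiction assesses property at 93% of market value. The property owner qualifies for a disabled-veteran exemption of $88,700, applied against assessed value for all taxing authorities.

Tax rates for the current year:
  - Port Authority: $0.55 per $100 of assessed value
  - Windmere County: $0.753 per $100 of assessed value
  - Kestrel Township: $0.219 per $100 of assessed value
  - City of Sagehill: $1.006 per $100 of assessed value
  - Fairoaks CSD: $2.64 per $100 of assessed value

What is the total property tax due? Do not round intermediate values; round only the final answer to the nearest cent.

Assessed value = $1,491,390 × 0.93 = $1,386,992.7
Taxable value = $1,386,992.7 − $88,700 = $1,298,292.7
Port Authority: $1,298,292.7 × 0.0055 = $7,140.60985
Windmere County: $1,298,292.7 × 0.00753 = $9,776.144031
Kestrel Township: $1,298,292.7 × 0.00219 = $2,843.261013
City of Sagehill: $1,298,292.7 × 0.01006 = $13,060.824562
Fairoaks CSD: $1,298,292.7 × 0.0264 = $34,274.92728
Total = $7,140.60985 + $9,776.144031 + $2,843.261013 + $13,060.824562 + $34,274.92728 = $67,095.766736

$67,095.77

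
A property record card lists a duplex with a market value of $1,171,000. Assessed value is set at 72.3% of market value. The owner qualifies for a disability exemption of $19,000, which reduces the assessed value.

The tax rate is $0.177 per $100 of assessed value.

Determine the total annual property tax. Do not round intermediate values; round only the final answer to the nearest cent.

$1,464.91

Assessed value = $1,171,000 × 0.723 = $846,633
Taxable value = $846,633 − $19,000 = $827,633
Tax = $827,633 × 0.00177 = $1,464.91041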